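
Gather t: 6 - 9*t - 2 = 4 - 9*t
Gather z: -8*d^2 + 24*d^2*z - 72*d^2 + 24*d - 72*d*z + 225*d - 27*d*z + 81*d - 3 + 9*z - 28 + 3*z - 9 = -80*d^2 + 330*d + z*(24*d^2 - 99*d + 12) - 40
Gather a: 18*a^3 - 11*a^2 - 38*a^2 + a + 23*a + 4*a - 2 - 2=18*a^3 - 49*a^2 + 28*a - 4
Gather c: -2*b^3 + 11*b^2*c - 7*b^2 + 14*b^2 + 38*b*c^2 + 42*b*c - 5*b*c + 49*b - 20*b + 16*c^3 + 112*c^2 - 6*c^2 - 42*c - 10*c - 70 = -2*b^3 + 7*b^2 + 29*b + 16*c^3 + c^2*(38*b + 106) + c*(11*b^2 + 37*b - 52) - 70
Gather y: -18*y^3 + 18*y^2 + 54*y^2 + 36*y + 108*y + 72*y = -18*y^3 + 72*y^2 + 216*y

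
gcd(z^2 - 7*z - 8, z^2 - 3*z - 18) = 1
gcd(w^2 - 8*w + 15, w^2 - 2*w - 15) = w - 5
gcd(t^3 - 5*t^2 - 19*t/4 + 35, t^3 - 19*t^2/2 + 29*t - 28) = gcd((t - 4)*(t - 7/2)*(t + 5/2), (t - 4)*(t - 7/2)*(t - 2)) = t^2 - 15*t/2 + 14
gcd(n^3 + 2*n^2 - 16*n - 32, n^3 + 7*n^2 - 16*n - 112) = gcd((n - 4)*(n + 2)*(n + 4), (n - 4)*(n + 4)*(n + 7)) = n^2 - 16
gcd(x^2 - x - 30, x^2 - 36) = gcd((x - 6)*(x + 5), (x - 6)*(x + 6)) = x - 6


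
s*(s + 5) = s^2 + 5*s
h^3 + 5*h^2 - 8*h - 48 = (h - 3)*(h + 4)^2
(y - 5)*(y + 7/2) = y^2 - 3*y/2 - 35/2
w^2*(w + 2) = w^3 + 2*w^2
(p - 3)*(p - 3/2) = p^2 - 9*p/2 + 9/2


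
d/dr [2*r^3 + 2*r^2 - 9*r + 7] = 6*r^2 + 4*r - 9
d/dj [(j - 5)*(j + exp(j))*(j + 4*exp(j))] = (j - 5)*(j + exp(j))*(4*exp(j) + 1) + (j - 5)*(j + 4*exp(j))*(exp(j) + 1) + (j + exp(j))*(j + 4*exp(j))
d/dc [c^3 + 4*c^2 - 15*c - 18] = 3*c^2 + 8*c - 15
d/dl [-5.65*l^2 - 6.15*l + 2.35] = -11.3*l - 6.15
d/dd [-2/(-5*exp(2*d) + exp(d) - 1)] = (2 - 20*exp(d))*exp(d)/(5*exp(2*d) - exp(d) + 1)^2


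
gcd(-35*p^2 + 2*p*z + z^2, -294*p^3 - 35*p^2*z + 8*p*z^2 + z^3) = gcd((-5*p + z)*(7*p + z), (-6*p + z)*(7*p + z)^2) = 7*p + z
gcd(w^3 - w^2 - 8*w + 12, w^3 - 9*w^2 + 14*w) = w - 2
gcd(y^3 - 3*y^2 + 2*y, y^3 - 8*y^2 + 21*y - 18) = y - 2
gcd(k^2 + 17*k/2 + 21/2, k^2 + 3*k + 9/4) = k + 3/2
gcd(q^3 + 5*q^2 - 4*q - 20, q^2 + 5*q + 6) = q + 2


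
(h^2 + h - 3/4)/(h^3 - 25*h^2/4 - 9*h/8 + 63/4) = 2*(2*h - 1)/(4*h^2 - 31*h + 42)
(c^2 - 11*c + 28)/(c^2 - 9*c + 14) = (c - 4)/(c - 2)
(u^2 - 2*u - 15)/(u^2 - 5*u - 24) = (u - 5)/(u - 8)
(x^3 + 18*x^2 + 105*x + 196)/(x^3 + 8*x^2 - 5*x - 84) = (x + 7)/(x - 3)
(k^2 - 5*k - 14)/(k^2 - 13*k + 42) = (k + 2)/(k - 6)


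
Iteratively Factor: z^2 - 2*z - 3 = (z + 1)*(z - 3)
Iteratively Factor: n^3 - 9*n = (n - 3)*(n^2 + 3*n) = n*(n - 3)*(n + 3)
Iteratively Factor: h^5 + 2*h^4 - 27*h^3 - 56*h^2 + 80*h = (h + 4)*(h^4 - 2*h^3 - 19*h^2 + 20*h) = (h - 1)*(h + 4)*(h^3 - h^2 - 20*h) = (h - 5)*(h - 1)*(h + 4)*(h^2 + 4*h) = h*(h - 5)*(h - 1)*(h + 4)*(h + 4)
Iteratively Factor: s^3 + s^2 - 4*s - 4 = (s + 2)*(s^2 - s - 2) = (s - 2)*(s + 2)*(s + 1)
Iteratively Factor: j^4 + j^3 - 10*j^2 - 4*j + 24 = (j - 2)*(j^3 + 3*j^2 - 4*j - 12) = (j - 2)*(j + 2)*(j^2 + j - 6) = (j - 2)*(j + 2)*(j + 3)*(j - 2)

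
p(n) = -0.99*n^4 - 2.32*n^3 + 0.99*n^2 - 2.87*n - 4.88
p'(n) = -3.96*n^3 - 6.96*n^2 + 1.98*n - 2.87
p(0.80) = -8.14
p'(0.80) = -7.77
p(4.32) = -530.65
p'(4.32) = -443.47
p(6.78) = -2793.86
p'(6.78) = -1543.58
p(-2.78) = 1.46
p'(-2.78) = 22.92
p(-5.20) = -360.83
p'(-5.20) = 355.44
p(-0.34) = -3.71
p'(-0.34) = -4.19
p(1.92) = -36.62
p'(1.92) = -52.75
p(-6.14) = -819.96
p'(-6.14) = 639.23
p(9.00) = -8137.19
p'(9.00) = -3435.65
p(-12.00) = -16347.56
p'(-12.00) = 5814.01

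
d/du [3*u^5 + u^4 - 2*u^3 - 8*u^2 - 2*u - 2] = 15*u^4 + 4*u^3 - 6*u^2 - 16*u - 2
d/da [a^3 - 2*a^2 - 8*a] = 3*a^2 - 4*a - 8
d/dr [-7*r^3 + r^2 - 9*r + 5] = -21*r^2 + 2*r - 9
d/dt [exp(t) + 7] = exp(t)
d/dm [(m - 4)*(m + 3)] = 2*m - 1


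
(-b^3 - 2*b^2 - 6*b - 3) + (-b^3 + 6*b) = -2*b^3 - 2*b^2 - 3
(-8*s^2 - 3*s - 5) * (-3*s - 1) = 24*s^3 + 17*s^2 + 18*s + 5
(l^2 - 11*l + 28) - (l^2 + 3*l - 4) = 32 - 14*l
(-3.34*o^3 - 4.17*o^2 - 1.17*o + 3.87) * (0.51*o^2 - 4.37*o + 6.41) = -1.7034*o^5 + 12.4691*o^4 - 3.7832*o^3 - 19.6431*o^2 - 24.4116*o + 24.8067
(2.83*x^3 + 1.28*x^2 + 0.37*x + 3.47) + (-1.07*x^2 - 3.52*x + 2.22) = 2.83*x^3 + 0.21*x^2 - 3.15*x + 5.69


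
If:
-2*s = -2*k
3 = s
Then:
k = 3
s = 3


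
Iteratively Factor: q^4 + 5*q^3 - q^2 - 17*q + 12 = (q - 1)*(q^3 + 6*q^2 + 5*q - 12) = (q - 1)*(q + 3)*(q^2 + 3*q - 4) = (q - 1)*(q + 3)*(q + 4)*(q - 1)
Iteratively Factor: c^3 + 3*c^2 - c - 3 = (c - 1)*(c^2 + 4*c + 3) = (c - 1)*(c + 1)*(c + 3)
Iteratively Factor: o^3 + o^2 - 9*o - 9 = (o - 3)*(o^2 + 4*o + 3) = (o - 3)*(o + 3)*(o + 1)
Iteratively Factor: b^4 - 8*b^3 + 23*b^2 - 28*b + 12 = (b - 1)*(b^3 - 7*b^2 + 16*b - 12) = (b - 2)*(b - 1)*(b^2 - 5*b + 6) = (b - 2)^2*(b - 1)*(b - 3)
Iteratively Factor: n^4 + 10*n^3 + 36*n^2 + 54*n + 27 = (n + 3)*(n^3 + 7*n^2 + 15*n + 9) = (n + 1)*(n + 3)*(n^2 + 6*n + 9) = (n + 1)*(n + 3)^2*(n + 3)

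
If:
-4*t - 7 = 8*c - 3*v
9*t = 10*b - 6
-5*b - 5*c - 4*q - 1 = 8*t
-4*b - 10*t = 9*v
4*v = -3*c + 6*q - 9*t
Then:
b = 15951/15128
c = -22897/15128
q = -20751/30256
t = 3819/7564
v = -1947/1891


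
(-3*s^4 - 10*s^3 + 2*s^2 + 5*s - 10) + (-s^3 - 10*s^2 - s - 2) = -3*s^4 - 11*s^3 - 8*s^2 + 4*s - 12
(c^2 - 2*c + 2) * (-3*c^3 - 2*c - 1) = -3*c^5 + 6*c^4 - 8*c^3 + 3*c^2 - 2*c - 2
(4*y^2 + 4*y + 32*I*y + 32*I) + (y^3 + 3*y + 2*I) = y^3 + 4*y^2 + 7*y + 32*I*y + 34*I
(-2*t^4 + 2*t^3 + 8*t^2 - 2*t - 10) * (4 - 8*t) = 16*t^5 - 24*t^4 - 56*t^3 + 48*t^2 + 72*t - 40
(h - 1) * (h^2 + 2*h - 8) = h^3 + h^2 - 10*h + 8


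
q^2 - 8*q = q*(q - 8)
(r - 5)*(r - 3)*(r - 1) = r^3 - 9*r^2 + 23*r - 15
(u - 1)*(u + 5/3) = u^2 + 2*u/3 - 5/3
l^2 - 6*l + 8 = (l - 4)*(l - 2)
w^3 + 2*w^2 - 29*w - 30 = (w - 5)*(w + 1)*(w + 6)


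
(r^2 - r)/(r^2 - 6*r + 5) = r/(r - 5)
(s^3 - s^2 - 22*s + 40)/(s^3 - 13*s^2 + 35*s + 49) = (s^3 - s^2 - 22*s + 40)/(s^3 - 13*s^2 + 35*s + 49)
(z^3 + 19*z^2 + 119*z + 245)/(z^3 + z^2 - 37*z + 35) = (z^2 + 12*z + 35)/(z^2 - 6*z + 5)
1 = 1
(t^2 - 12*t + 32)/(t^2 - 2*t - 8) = (t - 8)/(t + 2)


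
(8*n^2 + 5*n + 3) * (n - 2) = 8*n^3 - 11*n^2 - 7*n - 6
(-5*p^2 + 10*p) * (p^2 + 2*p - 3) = -5*p^4 + 35*p^2 - 30*p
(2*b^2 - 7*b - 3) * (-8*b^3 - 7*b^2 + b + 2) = -16*b^5 + 42*b^4 + 75*b^3 + 18*b^2 - 17*b - 6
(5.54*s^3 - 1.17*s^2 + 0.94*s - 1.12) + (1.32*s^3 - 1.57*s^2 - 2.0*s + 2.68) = 6.86*s^3 - 2.74*s^2 - 1.06*s + 1.56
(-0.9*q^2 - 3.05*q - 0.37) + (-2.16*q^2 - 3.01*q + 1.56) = -3.06*q^2 - 6.06*q + 1.19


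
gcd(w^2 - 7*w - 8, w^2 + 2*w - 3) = 1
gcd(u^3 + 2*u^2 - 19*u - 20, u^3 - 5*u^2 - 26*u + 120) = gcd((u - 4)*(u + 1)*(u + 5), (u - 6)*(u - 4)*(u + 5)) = u^2 + u - 20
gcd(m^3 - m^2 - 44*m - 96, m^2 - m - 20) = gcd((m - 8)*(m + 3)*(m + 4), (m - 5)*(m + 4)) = m + 4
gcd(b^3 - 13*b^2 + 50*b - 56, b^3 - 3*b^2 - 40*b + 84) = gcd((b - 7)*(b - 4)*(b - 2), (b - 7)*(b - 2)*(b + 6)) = b^2 - 9*b + 14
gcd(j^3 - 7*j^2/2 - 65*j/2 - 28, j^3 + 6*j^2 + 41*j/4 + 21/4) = j^2 + 9*j/2 + 7/2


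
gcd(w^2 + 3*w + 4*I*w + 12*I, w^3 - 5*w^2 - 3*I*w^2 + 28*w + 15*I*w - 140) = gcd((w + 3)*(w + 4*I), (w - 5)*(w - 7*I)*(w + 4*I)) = w + 4*I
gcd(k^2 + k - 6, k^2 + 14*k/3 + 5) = k + 3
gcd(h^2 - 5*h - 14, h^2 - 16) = 1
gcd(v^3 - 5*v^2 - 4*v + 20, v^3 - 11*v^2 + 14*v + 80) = v^2 - 3*v - 10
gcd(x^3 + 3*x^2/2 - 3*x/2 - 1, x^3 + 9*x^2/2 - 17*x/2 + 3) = x - 1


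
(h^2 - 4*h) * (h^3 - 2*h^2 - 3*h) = h^5 - 6*h^4 + 5*h^3 + 12*h^2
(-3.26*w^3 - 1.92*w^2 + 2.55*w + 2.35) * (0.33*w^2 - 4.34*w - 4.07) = -1.0758*w^5 + 13.5148*w^4 + 22.4425*w^3 - 2.4771*w^2 - 20.5775*w - 9.5645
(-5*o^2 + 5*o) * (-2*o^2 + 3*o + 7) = 10*o^4 - 25*o^3 - 20*o^2 + 35*o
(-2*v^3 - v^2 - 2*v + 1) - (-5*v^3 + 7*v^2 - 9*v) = 3*v^3 - 8*v^2 + 7*v + 1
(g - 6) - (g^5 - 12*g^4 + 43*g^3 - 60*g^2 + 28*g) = -g^5 + 12*g^4 - 43*g^3 + 60*g^2 - 27*g - 6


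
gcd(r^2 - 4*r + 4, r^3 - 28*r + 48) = r - 2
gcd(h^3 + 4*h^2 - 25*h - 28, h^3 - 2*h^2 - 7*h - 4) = h^2 - 3*h - 4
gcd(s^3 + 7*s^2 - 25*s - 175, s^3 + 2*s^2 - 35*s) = s^2 + 2*s - 35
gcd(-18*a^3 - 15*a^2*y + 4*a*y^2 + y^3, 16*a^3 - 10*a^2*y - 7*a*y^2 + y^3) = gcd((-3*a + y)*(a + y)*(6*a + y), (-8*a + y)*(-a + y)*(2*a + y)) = 1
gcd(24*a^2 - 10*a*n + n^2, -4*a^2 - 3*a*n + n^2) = 4*a - n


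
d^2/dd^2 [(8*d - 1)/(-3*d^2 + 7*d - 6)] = 2*(-(6*d - 7)^2*(8*d - 1) + (72*d - 59)*(3*d^2 - 7*d + 6))/(3*d^2 - 7*d + 6)^3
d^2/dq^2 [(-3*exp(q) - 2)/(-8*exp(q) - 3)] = (56*exp(q) - 21)*exp(q)/(512*exp(3*q) + 576*exp(2*q) + 216*exp(q) + 27)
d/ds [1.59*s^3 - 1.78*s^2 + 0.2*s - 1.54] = 4.77*s^2 - 3.56*s + 0.2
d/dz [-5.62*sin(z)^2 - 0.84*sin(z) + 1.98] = -(11.24*sin(z) + 0.84)*cos(z)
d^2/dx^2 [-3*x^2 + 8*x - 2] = -6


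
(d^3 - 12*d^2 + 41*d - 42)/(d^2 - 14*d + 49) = (d^2 - 5*d + 6)/(d - 7)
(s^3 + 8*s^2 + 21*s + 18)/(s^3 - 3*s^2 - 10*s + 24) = (s^2 + 5*s + 6)/(s^2 - 6*s + 8)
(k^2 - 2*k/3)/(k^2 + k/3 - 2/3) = k/(k + 1)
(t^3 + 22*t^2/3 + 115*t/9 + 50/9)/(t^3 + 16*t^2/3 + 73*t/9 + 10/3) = (t + 5)/(t + 3)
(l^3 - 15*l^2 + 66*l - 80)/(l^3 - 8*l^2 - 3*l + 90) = (l^2 - 10*l + 16)/(l^2 - 3*l - 18)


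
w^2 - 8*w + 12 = (w - 6)*(w - 2)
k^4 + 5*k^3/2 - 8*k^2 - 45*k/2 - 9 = (k - 3)*(k + 1/2)*(k + 2)*(k + 3)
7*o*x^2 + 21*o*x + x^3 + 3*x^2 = x*(7*o + x)*(x + 3)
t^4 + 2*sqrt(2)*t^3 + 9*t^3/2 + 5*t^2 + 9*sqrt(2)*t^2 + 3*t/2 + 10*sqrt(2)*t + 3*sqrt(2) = (t + 1/2)*(t + 1)*(t + 3)*(t + 2*sqrt(2))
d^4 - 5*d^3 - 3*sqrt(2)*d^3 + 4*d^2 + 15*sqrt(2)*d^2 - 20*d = d*(d - 5)*(d - 2*sqrt(2))*(d - sqrt(2))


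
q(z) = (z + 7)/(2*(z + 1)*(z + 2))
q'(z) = 1/(2*(z + 1)*(z + 2)) - (z + 7)/(2*(z + 1)*(z + 2)^2) - (z + 7)/(2*(z + 1)^2*(z + 2)) = (-z^2 - 14*z - 19)/(2*(z^4 + 6*z^3 + 13*z^2 + 12*z + 4))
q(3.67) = 0.20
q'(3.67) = -0.06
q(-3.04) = 0.93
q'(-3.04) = 1.59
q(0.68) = 0.85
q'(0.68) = -0.71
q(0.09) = 1.56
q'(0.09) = -1.95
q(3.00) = 0.25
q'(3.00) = -0.09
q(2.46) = 0.31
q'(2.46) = -0.12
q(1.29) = 0.55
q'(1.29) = -0.34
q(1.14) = 0.61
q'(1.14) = -0.40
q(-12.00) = -0.02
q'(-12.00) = 0.00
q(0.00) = 1.75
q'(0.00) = -2.38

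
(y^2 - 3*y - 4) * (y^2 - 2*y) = y^4 - 5*y^3 + 2*y^2 + 8*y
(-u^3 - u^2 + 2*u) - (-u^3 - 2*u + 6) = -u^2 + 4*u - 6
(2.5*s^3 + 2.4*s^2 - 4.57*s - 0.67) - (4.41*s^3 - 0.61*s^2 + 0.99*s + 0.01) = -1.91*s^3 + 3.01*s^2 - 5.56*s - 0.68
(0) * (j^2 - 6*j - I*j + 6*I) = 0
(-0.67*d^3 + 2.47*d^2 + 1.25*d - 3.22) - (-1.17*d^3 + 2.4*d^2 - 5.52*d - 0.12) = 0.5*d^3 + 0.0700000000000003*d^2 + 6.77*d - 3.1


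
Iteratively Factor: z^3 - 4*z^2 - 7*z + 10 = (z - 5)*(z^2 + z - 2) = (z - 5)*(z - 1)*(z + 2)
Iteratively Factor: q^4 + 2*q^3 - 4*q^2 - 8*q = (q + 2)*(q^3 - 4*q) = q*(q + 2)*(q^2 - 4) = q*(q + 2)^2*(q - 2)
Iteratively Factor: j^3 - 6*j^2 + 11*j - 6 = (j - 2)*(j^2 - 4*j + 3) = (j - 3)*(j - 2)*(j - 1)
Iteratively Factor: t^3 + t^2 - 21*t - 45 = (t - 5)*(t^2 + 6*t + 9) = (t - 5)*(t + 3)*(t + 3)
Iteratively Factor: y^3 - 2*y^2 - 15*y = (y + 3)*(y^2 - 5*y) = (y - 5)*(y + 3)*(y)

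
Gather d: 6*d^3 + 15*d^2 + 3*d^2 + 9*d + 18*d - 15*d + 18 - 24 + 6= 6*d^3 + 18*d^2 + 12*d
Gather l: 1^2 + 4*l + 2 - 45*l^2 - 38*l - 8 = -45*l^2 - 34*l - 5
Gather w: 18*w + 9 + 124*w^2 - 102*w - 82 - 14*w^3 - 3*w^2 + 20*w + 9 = -14*w^3 + 121*w^2 - 64*w - 64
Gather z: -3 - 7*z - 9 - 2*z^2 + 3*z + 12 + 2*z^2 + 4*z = 0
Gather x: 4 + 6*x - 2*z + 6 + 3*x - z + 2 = 9*x - 3*z + 12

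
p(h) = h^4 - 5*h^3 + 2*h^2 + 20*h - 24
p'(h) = 4*h^3 - 15*h^2 + 4*h + 20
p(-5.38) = 1542.67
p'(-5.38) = -1058.57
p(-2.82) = 110.87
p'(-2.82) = -200.27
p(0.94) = -6.80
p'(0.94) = 13.83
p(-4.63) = 882.08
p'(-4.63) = -717.08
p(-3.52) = 301.97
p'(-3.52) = -354.39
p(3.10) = 0.62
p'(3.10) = 7.41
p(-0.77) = -35.58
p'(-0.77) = 6.20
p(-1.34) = -31.95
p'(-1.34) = -21.92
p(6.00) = 384.00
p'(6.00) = 368.00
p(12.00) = 12600.00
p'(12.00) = 4820.00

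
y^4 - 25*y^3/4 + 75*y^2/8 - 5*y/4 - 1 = (y - 4)*(y - 2)*(y - 1/2)*(y + 1/4)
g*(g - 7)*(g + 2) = g^3 - 5*g^2 - 14*g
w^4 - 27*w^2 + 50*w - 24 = (w - 4)*(w - 1)^2*(w + 6)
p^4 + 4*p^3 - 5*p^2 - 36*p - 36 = (p - 3)*(p + 2)^2*(p + 3)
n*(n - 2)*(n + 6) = n^3 + 4*n^2 - 12*n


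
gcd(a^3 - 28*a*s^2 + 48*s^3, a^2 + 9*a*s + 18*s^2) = a + 6*s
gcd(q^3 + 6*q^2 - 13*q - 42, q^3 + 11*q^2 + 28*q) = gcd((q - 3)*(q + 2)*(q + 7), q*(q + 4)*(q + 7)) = q + 7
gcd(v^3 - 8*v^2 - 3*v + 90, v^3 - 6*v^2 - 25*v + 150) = v^2 - 11*v + 30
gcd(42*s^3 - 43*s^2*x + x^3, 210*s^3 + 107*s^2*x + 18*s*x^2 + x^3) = 7*s + x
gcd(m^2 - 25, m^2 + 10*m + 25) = m + 5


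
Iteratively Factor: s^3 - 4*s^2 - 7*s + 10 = (s - 1)*(s^2 - 3*s - 10) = (s - 5)*(s - 1)*(s + 2)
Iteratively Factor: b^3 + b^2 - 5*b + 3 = (b + 3)*(b^2 - 2*b + 1) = (b - 1)*(b + 3)*(b - 1)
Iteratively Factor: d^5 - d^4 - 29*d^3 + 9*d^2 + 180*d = (d + 3)*(d^4 - 4*d^3 - 17*d^2 + 60*d) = (d - 5)*(d + 3)*(d^3 + d^2 - 12*d) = d*(d - 5)*(d + 3)*(d^2 + d - 12) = d*(d - 5)*(d - 3)*(d + 3)*(d + 4)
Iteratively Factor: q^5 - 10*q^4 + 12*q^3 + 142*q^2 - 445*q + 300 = (q - 5)*(q^4 - 5*q^3 - 13*q^2 + 77*q - 60) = (q - 5)^2*(q^3 - 13*q + 12) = (q - 5)^2*(q - 1)*(q^2 + q - 12) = (q - 5)^2*(q - 1)*(q + 4)*(q - 3)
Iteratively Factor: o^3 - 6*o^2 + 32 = (o - 4)*(o^2 - 2*o - 8) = (o - 4)^2*(o + 2)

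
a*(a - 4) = a^2 - 4*a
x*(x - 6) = x^2 - 6*x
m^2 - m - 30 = (m - 6)*(m + 5)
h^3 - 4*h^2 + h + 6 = (h - 3)*(h - 2)*(h + 1)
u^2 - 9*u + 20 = (u - 5)*(u - 4)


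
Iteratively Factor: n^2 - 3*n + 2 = (n - 1)*(n - 2)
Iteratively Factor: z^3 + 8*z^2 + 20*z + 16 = (z + 2)*(z^2 + 6*z + 8) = (z + 2)*(z + 4)*(z + 2)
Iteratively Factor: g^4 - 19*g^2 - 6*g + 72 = (g + 3)*(g^3 - 3*g^2 - 10*g + 24) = (g + 3)^2*(g^2 - 6*g + 8) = (g - 4)*(g + 3)^2*(g - 2)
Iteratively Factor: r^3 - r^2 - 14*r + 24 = (r - 3)*(r^2 + 2*r - 8) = (r - 3)*(r + 4)*(r - 2)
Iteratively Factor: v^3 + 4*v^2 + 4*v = (v)*(v^2 + 4*v + 4) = v*(v + 2)*(v + 2)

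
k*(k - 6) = k^2 - 6*k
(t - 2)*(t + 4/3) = t^2 - 2*t/3 - 8/3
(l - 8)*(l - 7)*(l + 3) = l^3 - 12*l^2 + 11*l + 168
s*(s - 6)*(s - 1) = s^3 - 7*s^2 + 6*s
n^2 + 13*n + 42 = (n + 6)*(n + 7)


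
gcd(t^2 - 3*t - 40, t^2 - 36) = 1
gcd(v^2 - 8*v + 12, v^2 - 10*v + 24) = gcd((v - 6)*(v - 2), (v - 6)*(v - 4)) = v - 6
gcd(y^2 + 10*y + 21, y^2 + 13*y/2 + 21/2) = y + 3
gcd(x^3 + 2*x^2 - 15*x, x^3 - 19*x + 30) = x^2 + 2*x - 15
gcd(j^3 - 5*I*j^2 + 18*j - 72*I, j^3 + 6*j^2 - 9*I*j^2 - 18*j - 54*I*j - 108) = j^2 - 9*I*j - 18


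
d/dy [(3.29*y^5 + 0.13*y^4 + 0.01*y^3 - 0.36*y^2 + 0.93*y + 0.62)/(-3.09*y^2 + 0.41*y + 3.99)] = (-30.4983*y^6 + 4.5922*y^5 + 65.7645*y^4 + 2.083*y^3 + 2.8458*y^2 + 0.9588*y + 3.4565)/(9.5481*y^4 - 2.5338*y^3 - 24.4901*y^2 + 3.2718*y + 15.9201)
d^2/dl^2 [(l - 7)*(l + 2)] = 2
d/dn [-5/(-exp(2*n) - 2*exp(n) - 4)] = -10*(exp(n) + 1)*exp(n)/(exp(2*n) + 2*exp(n) + 4)^2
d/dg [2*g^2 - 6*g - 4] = 4*g - 6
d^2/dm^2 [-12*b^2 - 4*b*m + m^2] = 2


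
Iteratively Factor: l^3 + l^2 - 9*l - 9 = (l - 3)*(l^2 + 4*l + 3) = (l - 3)*(l + 1)*(l + 3)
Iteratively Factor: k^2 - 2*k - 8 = (k + 2)*(k - 4)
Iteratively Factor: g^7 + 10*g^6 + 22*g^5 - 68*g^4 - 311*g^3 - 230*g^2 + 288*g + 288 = (g - 1)*(g^6 + 11*g^5 + 33*g^4 - 35*g^3 - 346*g^2 - 576*g - 288) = (g - 1)*(g + 2)*(g^5 + 9*g^4 + 15*g^3 - 65*g^2 - 216*g - 144) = (g - 1)*(g + 2)*(g + 4)*(g^4 + 5*g^3 - 5*g^2 - 45*g - 36) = (g - 1)*(g + 2)*(g + 3)*(g + 4)*(g^3 + 2*g^2 - 11*g - 12) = (g - 1)*(g + 2)*(g + 3)*(g + 4)^2*(g^2 - 2*g - 3) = (g - 3)*(g - 1)*(g + 2)*(g + 3)*(g + 4)^2*(g + 1)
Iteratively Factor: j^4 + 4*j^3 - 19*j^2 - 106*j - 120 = (j + 3)*(j^3 + j^2 - 22*j - 40) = (j + 3)*(j + 4)*(j^2 - 3*j - 10) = (j - 5)*(j + 3)*(j + 4)*(j + 2)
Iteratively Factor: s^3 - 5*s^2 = (s - 5)*(s^2) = s*(s - 5)*(s)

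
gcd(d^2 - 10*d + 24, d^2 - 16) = d - 4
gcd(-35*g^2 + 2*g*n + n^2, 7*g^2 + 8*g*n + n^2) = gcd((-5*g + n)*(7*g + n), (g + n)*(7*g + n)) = 7*g + n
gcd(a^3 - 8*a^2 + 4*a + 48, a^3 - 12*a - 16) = a^2 - 2*a - 8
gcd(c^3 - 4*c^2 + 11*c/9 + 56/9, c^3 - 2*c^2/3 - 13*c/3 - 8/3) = c^2 - 5*c/3 - 8/3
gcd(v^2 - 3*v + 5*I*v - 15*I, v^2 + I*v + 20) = v + 5*I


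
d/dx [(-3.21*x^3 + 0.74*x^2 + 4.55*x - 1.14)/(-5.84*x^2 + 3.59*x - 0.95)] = (18.7464*x^4 - 23.0478*x^3 + 38.3771*x^2 - 14.7212*x - 0.229900000000001)/(34.1056*x^4 - 41.9312*x^3 + 23.9841*x^2 - 6.821*x + 0.9025)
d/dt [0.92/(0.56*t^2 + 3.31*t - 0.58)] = (-1.0304*t - 3.0452)/(0.56*t^2 + 3.31*t - 0.58)^2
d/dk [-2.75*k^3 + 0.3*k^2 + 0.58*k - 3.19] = -8.25*k^2 + 0.6*k + 0.58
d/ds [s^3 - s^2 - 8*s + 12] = 3*s^2 - 2*s - 8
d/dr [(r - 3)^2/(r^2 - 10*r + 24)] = 2*(-2*r^2 + 15*r - 27)/(r^4 - 20*r^3 + 148*r^2 - 480*r + 576)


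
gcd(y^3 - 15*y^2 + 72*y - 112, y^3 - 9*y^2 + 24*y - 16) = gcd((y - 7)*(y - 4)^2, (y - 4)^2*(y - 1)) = y^2 - 8*y + 16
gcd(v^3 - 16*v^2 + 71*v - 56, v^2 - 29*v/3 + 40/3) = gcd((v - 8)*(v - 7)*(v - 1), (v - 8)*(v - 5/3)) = v - 8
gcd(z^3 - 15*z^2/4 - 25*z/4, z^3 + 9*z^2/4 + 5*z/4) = z^2 + 5*z/4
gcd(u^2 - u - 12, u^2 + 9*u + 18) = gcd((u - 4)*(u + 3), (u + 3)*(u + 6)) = u + 3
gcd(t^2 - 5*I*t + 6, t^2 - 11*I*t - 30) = t - 6*I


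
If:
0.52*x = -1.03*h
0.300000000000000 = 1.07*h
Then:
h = 0.28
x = -0.56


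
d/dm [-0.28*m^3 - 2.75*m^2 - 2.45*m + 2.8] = -0.84*m^2 - 5.5*m - 2.45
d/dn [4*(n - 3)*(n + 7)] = 8*n + 16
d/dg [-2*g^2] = -4*g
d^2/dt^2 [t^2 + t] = 2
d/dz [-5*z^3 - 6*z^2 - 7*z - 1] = -15*z^2 - 12*z - 7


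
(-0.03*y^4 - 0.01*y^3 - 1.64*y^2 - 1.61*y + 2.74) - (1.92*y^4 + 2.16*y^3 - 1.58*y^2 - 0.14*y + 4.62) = -1.95*y^4 - 2.17*y^3 - 0.0599999999999998*y^2 - 1.47*y - 1.88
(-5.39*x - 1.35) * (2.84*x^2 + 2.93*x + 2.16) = -15.3076*x^3 - 19.6267*x^2 - 15.5979*x - 2.916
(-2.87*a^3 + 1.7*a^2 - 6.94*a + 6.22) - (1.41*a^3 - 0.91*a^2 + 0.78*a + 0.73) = -4.28*a^3 + 2.61*a^2 - 7.72*a + 5.49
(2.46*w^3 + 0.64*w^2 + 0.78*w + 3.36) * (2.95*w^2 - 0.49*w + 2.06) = 7.257*w^5 + 0.6826*w^4 + 7.055*w^3 + 10.8482*w^2 - 0.0395999999999999*w + 6.9216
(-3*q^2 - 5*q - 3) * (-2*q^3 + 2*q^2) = 6*q^5 + 4*q^4 - 4*q^3 - 6*q^2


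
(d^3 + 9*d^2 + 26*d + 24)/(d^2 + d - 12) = (d^2 + 5*d + 6)/(d - 3)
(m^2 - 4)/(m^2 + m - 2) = (m - 2)/(m - 1)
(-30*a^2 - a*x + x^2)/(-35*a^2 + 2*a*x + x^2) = (-30*a^2 - a*x + x^2)/(-35*a^2 + 2*a*x + x^2)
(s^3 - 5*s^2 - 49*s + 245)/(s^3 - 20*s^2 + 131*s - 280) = (s + 7)/(s - 8)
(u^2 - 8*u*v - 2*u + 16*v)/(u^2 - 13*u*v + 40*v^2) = (u - 2)/(u - 5*v)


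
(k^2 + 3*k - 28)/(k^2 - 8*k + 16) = (k + 7)/(k - 4)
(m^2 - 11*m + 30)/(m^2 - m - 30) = (m - 5)/(m + 5)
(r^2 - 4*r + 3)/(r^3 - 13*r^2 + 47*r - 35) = (r - 3)/(r^2 - 12*r + 35)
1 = 1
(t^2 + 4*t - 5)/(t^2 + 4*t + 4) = (t^2 + 4*t - 5)/(t^2 + 4*t + 4)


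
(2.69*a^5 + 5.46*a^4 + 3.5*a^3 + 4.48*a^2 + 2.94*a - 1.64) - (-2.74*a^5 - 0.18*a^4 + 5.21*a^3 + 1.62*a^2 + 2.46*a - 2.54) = 5.43*a^5 + 5.64*a^4 - 1.71*a^3 + 2.86*a^2 + 0.48*a + 0.9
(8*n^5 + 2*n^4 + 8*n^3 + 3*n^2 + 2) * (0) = 0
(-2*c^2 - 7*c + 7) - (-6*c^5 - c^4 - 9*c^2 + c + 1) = 6*c^5 + c^4 + 7*c^2 - 8*c + 6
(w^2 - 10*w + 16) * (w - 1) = w^3 - 11*w^2 + 26*w - 16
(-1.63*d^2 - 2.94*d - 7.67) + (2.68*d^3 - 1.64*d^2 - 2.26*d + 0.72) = 2.68*d^3 - 3.27*d^2 - 5.2*d - 6.95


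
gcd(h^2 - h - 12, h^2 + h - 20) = h - 4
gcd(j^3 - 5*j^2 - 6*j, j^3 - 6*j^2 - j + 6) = j^2 - 5*j - 6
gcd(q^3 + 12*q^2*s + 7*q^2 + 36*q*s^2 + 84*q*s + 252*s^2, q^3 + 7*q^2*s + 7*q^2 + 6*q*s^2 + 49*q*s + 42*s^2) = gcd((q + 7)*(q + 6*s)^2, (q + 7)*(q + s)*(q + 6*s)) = q^2 + 6*q*s + 7*q + 42*s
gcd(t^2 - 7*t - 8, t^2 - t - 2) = t + 1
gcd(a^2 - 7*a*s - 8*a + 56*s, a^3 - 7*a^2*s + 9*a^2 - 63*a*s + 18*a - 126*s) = -a + 7*s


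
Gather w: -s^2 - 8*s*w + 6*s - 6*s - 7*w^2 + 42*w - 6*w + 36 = -s^2 - 7*w^2 + w*(36 - 8*s) + 36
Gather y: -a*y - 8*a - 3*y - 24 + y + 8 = -8*a + y*(-a - 2) - 16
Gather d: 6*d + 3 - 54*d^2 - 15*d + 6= -54*d^2 - 9*d + 9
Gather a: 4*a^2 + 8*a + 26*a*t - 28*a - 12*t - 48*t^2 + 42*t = 4*a^2 + a*(26*t - 20) - 48*t^2 + 30*t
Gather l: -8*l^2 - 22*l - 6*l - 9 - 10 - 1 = -8*l^2 - 28*l - 20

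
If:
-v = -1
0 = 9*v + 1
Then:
No Solution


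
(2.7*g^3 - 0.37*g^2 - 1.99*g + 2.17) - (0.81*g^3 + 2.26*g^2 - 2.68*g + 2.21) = 1.89*g^3 - 2.63*g^2 + 0.69*g - 0.04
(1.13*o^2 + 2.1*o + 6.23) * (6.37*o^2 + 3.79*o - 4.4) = 7.1981*o^4 + 17.6597*o^3 + 42.6721*o^2 + 14.3717*o - 27.412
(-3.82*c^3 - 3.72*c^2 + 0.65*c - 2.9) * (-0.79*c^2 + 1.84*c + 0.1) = 3.0178*c^5 - 4.09*c^4 - 7.7403*c^3 + 3.115*c^2 - 5.271*c - 0.29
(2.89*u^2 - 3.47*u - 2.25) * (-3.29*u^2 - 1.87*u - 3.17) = -9.5081*u^4 + 6.012*u^3 + 4.7301*u^2 + 15.2074*u + 7.1325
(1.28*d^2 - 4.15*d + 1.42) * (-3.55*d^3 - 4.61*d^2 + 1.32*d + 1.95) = -4.544*d^5 + 8.8317*d^4 + 15.7801*d^3 - 9.5282*d^2 - 6.2181*d + 2.769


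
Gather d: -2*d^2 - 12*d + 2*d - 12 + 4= -2*d^2 - 10*d - 8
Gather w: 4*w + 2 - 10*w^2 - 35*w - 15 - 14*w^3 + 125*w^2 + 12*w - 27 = -14*w^3 + 115*w^2 - 19*w - 40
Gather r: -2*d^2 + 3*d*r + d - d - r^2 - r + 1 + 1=-2*d^2 - r^2 + r*(3*d - 1) + 2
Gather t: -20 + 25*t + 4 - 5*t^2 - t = -5*t^2 + 24*t - 16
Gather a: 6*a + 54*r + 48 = 6*a + 54*r + 48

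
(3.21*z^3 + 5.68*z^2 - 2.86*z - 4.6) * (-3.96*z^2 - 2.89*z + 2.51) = -12.7116*z^5 - 31.7697*z^4 + 2.9675*z^3 + 40.7382*z^2 + 6.1154*z - 11.546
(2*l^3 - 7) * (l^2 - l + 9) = 2*l^5 - 2*l^4 + 18*l^3 - 7*l^2 + 7*l - 63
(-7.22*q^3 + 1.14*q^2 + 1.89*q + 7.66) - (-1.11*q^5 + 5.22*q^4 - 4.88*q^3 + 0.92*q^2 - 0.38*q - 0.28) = 1.11*q^5 - 5.22*q^4 - 2.34*q^3 + 0.22*q^2 + 2.27*q + 7.94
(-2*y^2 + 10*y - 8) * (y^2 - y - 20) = -2*y^4 + 12*y^3 + 22*y^2 - 192*y + 160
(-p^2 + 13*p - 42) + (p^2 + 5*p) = 18*p - 42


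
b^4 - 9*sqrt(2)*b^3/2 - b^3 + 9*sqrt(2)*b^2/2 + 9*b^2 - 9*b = b*(b - 1)*(b - 3*sqrt(2))*(b - 3*sqrt(2)/2)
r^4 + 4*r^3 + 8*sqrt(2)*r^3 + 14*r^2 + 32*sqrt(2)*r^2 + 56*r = r*(r + 4)*(r + sqrt(2))*(r + 7*sqrt(2))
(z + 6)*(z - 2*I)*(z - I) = z^3 + 6*z^2 - 3*I*z^2 - 2*z - 18*I*z - 12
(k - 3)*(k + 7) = k^2 + 4*k - 21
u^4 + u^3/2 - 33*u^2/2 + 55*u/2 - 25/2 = (u - 5/2)*(u - 1)^2*(u + 5)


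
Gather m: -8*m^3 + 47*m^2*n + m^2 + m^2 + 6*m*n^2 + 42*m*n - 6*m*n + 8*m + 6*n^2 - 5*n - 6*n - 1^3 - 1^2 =-8*m^3 + m^2*(47*n + 2) + m*(6*n^2 + 36*n + 8) + 6*n^2 - 11*n - 2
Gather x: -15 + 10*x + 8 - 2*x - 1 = 8*x - 8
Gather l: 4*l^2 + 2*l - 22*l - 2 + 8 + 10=4*l^2 - 20*l + 16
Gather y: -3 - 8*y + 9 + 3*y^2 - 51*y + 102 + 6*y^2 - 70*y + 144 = 9*y^2 - 129*y + 252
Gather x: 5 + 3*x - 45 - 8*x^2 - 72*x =-8*x^2 - 69*x - 40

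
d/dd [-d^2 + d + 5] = 1 - 2*d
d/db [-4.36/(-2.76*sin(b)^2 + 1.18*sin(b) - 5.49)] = (5.1448 - 24.0672*sin(b))*cos(b)/(2.76*sin(b)^2 - 1.18*sin(b) + 5.49)^2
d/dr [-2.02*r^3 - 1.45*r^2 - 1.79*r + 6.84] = -6.06*r^2 - 2.9*r - 1.79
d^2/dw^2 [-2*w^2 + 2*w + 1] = -4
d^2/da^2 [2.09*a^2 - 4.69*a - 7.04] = 4.18000000000000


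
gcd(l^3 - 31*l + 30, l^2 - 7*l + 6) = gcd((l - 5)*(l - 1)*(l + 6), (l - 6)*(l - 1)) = l - 1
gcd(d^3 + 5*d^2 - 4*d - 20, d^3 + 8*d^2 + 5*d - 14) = d + 2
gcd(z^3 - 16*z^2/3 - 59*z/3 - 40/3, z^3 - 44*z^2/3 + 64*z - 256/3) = z - 8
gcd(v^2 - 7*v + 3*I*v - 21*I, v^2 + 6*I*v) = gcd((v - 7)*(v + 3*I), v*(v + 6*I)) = 1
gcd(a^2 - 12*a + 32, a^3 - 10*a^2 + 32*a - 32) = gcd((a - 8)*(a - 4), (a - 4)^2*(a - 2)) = a - 4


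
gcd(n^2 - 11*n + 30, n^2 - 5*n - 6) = n - 6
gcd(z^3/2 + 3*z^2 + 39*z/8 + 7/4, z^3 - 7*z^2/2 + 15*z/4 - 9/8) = 1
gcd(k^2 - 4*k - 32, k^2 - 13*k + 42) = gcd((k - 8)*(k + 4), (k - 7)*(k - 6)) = 1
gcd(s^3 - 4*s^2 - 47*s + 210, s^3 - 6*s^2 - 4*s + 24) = s - 6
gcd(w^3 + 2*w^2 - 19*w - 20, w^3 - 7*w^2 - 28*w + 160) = w^2 + w - 20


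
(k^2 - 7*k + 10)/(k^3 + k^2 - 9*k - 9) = (k^2 - 7*k + 10)/(k^3 + k^2 - 9*k - 9)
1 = 1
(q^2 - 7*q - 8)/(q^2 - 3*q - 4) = (q - 8)/(q - 4)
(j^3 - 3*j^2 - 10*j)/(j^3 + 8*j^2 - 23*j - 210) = j*(j + 2)/(j^2 + 13*j + 42)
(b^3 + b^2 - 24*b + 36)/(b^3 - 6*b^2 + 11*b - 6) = (b + 6)/(b - 1)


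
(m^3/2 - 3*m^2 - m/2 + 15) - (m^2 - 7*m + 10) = m^3/2 - 4*m^2 + 13*m/2 + 5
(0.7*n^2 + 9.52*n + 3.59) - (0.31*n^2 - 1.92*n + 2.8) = 0.39*n^2 + 11.44*n + 0.79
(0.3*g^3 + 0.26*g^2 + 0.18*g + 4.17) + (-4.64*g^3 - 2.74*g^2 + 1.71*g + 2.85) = -4.34*g^3 - 2.48*g^2 + 1.89*g + 7.02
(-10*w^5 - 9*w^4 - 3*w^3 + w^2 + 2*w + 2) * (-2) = 20*w^5 + 18*w^4 + 6*w^3 - 2*w^2 - 4*w - 4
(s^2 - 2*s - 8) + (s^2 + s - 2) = 2*s^2 - s - 10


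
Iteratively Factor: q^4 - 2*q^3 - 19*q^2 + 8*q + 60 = (q + 2)*(q^3 - 4*q^2 - 11*q + 30) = (q - 5)*(q + 2)*(q^2 + q - 6) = (q - 5)*(q - 2)*(q + 2)*(q + 3)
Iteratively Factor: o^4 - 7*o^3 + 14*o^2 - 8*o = (o)*(o^3 - 7*o^2 + 14*o - 8) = o*(o - 2)*(o^2 - 5*o + 4) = o*(o - 4)*(o - 2)*(o - 1)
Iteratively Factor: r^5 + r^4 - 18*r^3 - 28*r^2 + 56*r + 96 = (r - 4)*(r^4 + 5*r^3 + 2*r^2 - 20*r - 24) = (r - 4)*(r - 2)*(r^3 + 7*r^2 + 16*r + 12) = (r - 4)*(r - 2)*(r + 2)*(r^2 + 5*r + 6) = (r - 4)*(r - 2)*(r + 2)^2*(r + 3)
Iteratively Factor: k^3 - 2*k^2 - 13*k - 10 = (k + 2)*(k^2 - 4*k - 5) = (k + 1)*(k + 2)*(k - 5)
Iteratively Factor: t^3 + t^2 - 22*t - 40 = (t - 5)*(t^2 + 6*t + 8) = (t - 5)*(t + 4)*(t + 2)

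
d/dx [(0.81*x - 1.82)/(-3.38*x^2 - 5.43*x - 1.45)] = (2.7378*x^2 - 12.3032*x - 11.0571)/(11.4244*x^4 + 36.7068*x^3 + 39.2869*x^2 + 15.747*x + 2.1025)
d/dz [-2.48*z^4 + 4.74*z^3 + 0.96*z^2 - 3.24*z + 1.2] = -9.92*z^3 + 14.22*z^2 + 1.92*z - 3.24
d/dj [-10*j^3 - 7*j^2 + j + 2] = -30*j^2 - 14*j + 1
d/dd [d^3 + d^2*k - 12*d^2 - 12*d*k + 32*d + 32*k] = 3*d^2 + 2*d*k - 24*d - 12*k + 32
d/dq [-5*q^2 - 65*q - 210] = -10*q - 65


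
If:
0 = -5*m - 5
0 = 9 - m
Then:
No Solution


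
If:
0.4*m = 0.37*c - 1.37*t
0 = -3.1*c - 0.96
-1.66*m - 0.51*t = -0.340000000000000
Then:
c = -0.31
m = 0.25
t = -0.16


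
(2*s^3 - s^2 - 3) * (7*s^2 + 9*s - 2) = 14*s^5 + 11*s^4 - 13*s^3 - 19*s^2 - 27*s + 6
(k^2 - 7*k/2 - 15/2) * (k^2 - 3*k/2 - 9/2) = k^4 - 5*k^3 - 27*k^2/4 + 27*k + 135/4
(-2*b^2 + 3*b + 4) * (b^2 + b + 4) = -2*b^4 + b^3 - b^2 + 16*b + 16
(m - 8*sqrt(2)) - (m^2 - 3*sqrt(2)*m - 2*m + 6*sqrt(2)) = -m^2 + 3*m + 3*sqrt(2)*m - 14*sqrt(2)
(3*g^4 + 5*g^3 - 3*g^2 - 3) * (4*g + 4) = 12*g^5 + 32*g^4 + 8*g^3 - 12*g^2 - 12*g - 12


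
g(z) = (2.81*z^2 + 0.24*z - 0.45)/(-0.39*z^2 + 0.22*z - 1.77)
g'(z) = (0.78*z - 0.22)*(2.81*z^2 + 0.24*z - 0.45)/(-0.39*z^2 + 0.22*z - 1.77)^2 + (5.62*z + 0.24)/(-0.39*z^2 + 0.22*z - 1.77)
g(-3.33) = -4.38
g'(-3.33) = 0.90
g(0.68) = -0.56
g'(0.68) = -2.16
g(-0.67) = -0.31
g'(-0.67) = 1.57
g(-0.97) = -0.83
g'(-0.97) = 1.87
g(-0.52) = -0.09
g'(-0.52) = 1.32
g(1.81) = -3.47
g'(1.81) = -2.37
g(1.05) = -1.47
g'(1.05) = -2.67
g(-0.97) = -0.83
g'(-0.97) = 1.87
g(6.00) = -7.05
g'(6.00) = -0.17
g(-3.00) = -4.06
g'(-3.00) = 1.05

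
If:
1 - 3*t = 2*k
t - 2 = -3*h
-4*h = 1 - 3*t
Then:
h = 5/13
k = -10/13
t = 11/13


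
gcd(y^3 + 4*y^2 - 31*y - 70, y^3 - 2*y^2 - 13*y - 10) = y^2 - 3*y - 10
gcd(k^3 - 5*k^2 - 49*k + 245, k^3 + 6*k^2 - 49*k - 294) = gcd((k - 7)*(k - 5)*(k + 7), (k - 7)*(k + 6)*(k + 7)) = k^2 - 49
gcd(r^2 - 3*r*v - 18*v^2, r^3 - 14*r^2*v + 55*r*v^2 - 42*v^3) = r - 6*v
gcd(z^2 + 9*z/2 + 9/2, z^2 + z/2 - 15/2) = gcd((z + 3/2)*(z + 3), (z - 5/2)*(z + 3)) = z + 3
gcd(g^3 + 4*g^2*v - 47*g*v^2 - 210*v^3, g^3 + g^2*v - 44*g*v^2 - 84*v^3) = -g^2 + g*v + 42*v^2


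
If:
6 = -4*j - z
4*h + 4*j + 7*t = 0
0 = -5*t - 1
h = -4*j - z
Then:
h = 6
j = -113/20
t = -1/5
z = 83/5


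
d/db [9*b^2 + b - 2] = 18*b + 1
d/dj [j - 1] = 1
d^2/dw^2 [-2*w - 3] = 0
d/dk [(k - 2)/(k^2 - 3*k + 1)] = (k^2 - 3*k - (k - 2)*(2*k - 3) + 1)/(k^2 - 3*k + 1)^2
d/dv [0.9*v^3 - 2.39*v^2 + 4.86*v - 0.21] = 2.7*v^2 - 4.78*v + 4.86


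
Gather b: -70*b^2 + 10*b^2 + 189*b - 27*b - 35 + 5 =-60*b^2 + 162*b - 30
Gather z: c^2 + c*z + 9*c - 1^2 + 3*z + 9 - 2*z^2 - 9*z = c^2 + 9*c - 2*z^2 + z*(c - 6) + 8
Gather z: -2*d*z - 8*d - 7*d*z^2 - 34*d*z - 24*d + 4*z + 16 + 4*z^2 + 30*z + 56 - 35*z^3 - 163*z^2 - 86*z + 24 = -32*d - 35*z^3 + z^2*(-7*d - 159) + z*(-36*d - 52) + 96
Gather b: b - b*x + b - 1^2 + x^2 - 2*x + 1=b*(2 - x) + x^2 - 2*x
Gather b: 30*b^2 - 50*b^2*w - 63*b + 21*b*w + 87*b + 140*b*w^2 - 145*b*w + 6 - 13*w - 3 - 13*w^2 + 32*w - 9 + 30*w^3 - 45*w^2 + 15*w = b^2*(30 - 50*w) + b*(140*w^2 - 124*w + 24) + 30*w^3 - 58*w^2 + 34*w - 6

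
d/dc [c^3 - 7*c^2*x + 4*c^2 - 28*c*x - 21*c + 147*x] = 3*c^2 - 14*c*x + 8*c - 28*x - 21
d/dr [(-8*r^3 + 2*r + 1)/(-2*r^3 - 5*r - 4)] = (88*r^3 + 102*r^2 - 3)/(4*r^6 + 20*r^4 + 16*r^3 + 25*r^2 + 40*r + 16)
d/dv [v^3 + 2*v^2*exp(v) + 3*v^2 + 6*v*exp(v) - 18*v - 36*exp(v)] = 2*v^2*exp(v) + 3*v^2 + 10*v*exp(v) + 6*v - 30*exp(v) - 18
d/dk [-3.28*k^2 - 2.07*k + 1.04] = -6.56*k - 2.07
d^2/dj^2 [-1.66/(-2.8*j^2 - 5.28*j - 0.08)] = (-26.0288*j^2 - 49.08288*j + 1.66*(5.6*j + 5.28)*(11.2*j + 10.56) - 0.74368)/(2.8*j^2 + 5.28*j + 0.08)^3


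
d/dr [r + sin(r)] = cos(r) + 1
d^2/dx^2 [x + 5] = 0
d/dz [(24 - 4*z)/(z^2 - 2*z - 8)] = 4*(-z^2 + 2*z + 2*(z - 6)*(z - 1) + 8)/(-z^2 + 2*z + 8)^2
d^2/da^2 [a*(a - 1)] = 2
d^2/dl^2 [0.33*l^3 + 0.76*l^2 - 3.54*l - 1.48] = 1.98*l + 1.52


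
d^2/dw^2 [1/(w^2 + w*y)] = 2*(-w*(w + y) + (2*w + y)^2)/(w^3*(w + y)^3)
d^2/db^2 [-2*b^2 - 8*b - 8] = -4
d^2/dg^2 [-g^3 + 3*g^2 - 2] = 6 - 6*g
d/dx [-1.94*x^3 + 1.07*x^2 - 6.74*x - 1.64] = -5.82*x^2 + 2.14*x - 6.74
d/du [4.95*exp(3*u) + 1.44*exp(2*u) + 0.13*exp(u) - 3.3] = (14.85*exp(2*u) + 2.88*exp(u) + 0.13)*exp(u)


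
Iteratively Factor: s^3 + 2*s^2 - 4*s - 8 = (s + 2)*(s^2 - 4) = (s - 2)*(s + 2)*(s + 2)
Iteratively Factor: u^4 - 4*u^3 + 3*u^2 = (u)*(u^3 - 4*u^2 + 3*u) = u^2*(u^2 - 4*u + 3) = u^2*(u - 1)*(u - 3)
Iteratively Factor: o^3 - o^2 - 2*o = (o - 2)*(o^2 + o) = (o - 2)*(o + 1)*(o)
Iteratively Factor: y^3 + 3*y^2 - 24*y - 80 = (y + 4)*(y^2 - y - 20) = (y - 5)*(y + 4)*(y + 4)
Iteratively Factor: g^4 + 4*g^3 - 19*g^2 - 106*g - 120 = (g + 4)*(g^3 - 19*g - 30) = (g + 3)*(g + 4)*(g^2 - 3*g - 10) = (g - 5)*(g + 3)*(g + 4)*(g + 2)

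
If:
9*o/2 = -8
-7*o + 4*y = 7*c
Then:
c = 4*y/7 + 16/9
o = -16/9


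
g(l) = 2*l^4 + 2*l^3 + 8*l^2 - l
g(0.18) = 0.09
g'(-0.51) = -8.66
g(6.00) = 3306.00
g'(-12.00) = -13153.00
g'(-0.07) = -2.09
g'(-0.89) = -16.13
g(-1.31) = 16.43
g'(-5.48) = -1225.03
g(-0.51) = 2.46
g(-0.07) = 0.11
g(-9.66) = 16368.93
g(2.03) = 81.63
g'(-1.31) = -29.65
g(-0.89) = 7.07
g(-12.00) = 39180.00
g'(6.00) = 2039.00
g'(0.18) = 2.12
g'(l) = 8*l^3 + 6*l^2 + 16*l - 1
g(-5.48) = 1720.24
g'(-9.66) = -6807.10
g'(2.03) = 123.13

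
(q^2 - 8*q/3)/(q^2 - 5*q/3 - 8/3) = q/(q + 1)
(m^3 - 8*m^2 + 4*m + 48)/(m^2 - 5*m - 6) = (m^2 - 2*m - 8)/(m + 1)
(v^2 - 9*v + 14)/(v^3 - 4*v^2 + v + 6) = (v - 7)/(v^2 - 2*v - 3)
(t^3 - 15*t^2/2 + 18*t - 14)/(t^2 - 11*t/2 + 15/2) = (2*t^3 - 15*t^2 + 36*t - 28)/(2*t^2 - 11*t + 15)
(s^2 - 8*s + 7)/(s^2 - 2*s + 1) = (s - 7)/(s - 1)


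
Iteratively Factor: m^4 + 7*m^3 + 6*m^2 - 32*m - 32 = (m + 1)*(m^3 + 6*m^2 - 32) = (m + 1)*(m + 4)*(m^2 + 2*m - 8) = (m + 1)*(m + 4)^2*(m - 2)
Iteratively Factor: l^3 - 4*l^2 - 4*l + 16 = (l - 4)*(l^2 - 4) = (l - 4)*(l - 2)*(l + 2)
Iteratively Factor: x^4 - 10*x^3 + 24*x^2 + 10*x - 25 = (x - 5)*(x^3 - 5*x^2 - x + 5) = (x - 5)*(x + 1)*(x^2 - 6*x + 5) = (x - 5)^2*(x + 1)*(x - 1)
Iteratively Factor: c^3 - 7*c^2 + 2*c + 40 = (c + 2)*(c^2 - 9*c + 20) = (c - 4)*(c + 2)*(c - 5)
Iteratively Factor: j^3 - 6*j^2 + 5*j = (j)*(j^2 - 6*j + 5) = j*(j - 1)*(j - 5)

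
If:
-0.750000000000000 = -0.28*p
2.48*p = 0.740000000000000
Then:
No Solution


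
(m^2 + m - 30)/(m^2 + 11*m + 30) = (m - 5)/(m + 5)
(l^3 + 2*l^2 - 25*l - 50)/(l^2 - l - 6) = (l^2 - 25)/(l - 3)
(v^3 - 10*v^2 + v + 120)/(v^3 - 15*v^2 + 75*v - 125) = (v^2 - 5*v - 24)/(v^2 - 10*v + 25)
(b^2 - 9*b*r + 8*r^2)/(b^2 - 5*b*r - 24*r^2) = (b - r)/(b + 3*r)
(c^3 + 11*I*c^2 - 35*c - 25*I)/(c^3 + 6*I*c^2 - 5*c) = (c + 5*I)/c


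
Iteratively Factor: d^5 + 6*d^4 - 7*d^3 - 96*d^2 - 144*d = (d + 3)*(d^4 + 3*d^3 - 16*d^2 - 48*d) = (d + 3)*(d + 4)*(d^3 - d^2 - 12*d) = (d + 3)^2*(d + 4)*(d^2 - 4*d) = d*(d + 3)^2*(d + 4)*(d - 4)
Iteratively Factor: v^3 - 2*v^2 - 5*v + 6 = (v - 3)*(v^2 + v - 2) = (v - 3)*(v - 1)*(v + 2)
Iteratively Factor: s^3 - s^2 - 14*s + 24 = (s + 4)*(s^2 - 5*s + 6) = (s - 3)*(s + 4)*(s - 2)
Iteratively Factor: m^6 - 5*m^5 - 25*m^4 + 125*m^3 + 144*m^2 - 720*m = (m - 5)*(m^5 - 25*m^3 + 144*m) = (m - 5)*(m + 3)*(m^4 - 3*m^3 - 16*m^2 + 48*m) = (m - 5)*(m + 3)*(m + 4)*(m^3 - 7*m^2 + 12*m) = m*(m - 5)*(m + 3)*(m + 4)*(m^2 - 7*m + 12) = m*(m - 5)*(m - 3)*(m + 3)*(m + 4)*(m - 4)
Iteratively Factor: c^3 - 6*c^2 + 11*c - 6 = (c - 2)*(c^2 - 4*c + 3) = (c - 2)*(c - 1)*(c - 3)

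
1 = 1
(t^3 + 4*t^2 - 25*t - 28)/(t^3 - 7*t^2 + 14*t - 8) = (t^2 + 8*t + 7)/(t^2 - 3*t + 2)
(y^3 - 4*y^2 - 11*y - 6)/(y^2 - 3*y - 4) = (y^2 - 5*y - 6)/(y - 4)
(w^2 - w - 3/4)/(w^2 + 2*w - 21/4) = (2*w + 1)/(2*w + 7)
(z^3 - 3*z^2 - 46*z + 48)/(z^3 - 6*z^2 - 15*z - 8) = (z^2 + 5*z - 6)/(z^2 + 2*z + 1)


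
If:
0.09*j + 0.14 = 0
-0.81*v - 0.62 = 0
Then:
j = -1.56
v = -0.77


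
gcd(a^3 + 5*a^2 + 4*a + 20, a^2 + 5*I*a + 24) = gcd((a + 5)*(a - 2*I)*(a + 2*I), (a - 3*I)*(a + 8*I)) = 1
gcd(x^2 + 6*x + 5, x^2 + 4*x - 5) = x + 5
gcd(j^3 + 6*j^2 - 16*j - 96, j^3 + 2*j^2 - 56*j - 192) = j^2 + 10*j + 24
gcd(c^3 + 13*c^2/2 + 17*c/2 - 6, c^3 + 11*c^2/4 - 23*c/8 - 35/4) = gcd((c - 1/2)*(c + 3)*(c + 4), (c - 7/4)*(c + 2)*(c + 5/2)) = 1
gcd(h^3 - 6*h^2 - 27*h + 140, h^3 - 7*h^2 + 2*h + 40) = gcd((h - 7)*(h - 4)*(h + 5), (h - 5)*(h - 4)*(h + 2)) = h - 4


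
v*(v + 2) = v^2 + 2*v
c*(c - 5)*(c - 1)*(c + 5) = c^4 - c^3 - 25*c^2 + 25*c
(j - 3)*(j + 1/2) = j^2 - 5*j/2 - 3/2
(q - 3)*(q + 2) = q^2 - q - 6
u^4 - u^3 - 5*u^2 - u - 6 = (u - 3)*(u + 2)*(u - I)*(u + I)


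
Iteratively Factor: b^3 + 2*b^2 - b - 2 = (b + 1)*(b^2 + b - 2) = (b + 1)*(b + 2)*(b - 1)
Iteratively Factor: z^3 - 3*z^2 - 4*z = (z)*(z^2 - 3*z - 4) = z*(z - 4)*(z + 1)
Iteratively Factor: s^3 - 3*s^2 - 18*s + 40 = (s - 2)*(s^2 - s - 20) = (s - 5)*(s - 2)*(s + 4)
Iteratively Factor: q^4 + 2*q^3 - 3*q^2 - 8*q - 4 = (q + 2)*(q^3 - 3*q - 2) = (q - 2)*(q + 2)*(q^2 + 2*q + 1) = (q - 2)*(q + 1)*(q + 2)*(q + 1)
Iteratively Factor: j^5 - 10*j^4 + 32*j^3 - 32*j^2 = (j)*(j^4 - 10*j^3 + 32*j^2 - 32*j) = j*(j - 2)*(j^3 - 8*j^2 + 16*j) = j*(j - 4)*(j - 2)*(j^2 - 4*j) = j^2*(j - 4)*(j - 2)*(j - 4)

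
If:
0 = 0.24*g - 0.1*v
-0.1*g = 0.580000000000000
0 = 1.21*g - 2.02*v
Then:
No Solution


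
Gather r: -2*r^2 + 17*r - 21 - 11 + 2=-2*r^2 + 17*r - 30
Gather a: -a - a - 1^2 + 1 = -2*a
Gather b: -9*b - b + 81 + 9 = 90 - 10*b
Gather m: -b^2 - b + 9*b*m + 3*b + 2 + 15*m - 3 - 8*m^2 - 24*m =-b^2 + 2*b - 8*m^2 + m*(9*b - 9) - 1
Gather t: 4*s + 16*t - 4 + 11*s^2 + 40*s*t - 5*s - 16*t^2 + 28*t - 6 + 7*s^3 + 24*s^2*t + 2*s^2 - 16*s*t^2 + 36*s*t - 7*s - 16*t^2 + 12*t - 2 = 7*s^3 + 13*s^2 - 8*s + t^2*(-16*s - 32) + t*(24*s^2 + 76*s + 56) - 12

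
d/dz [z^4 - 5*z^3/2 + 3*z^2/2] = z*(8*z^2 - 15*z + 6)/2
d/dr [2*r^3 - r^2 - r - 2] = 6*r^2 - 2*r - 1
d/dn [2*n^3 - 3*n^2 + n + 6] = 6*n^2 - 6*n + 1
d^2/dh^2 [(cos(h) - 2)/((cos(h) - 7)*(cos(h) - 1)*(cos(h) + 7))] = (558*(1 - cos(h)^2)^2 - 30*sin(h)^6 - 4*cos(h)^7 - 9*cos(h)^6 - 213*cos(h)^5 - 750*cos(h)^3 + 3807*cos(h)^2 + 2695*cos(h) - 5526)/((cos(h) - 7)^3*(cos(h) - 1)^3*(cos(h) + 7)^3)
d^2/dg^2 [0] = 0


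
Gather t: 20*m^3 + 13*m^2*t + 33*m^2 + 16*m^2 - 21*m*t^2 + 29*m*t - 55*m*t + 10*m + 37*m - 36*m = 20*m^3 + 49*m^2 - 21*m*t^2 + 11*m + t*(13*m^2 - 26*m)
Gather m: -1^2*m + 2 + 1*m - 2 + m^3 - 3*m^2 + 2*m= m^3 - 3*m^2 + 2*m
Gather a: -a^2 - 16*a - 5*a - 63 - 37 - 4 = -a^2 - 21*a - 104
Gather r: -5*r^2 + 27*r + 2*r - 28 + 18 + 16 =-5*r^2 + 29*r + 6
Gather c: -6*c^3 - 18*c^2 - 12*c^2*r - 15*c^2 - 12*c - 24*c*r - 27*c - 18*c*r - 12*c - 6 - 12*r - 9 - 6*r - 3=-6*c^3 + c^2*(-12*r - 33) + c*(-42*r - 51) - 18*r - 18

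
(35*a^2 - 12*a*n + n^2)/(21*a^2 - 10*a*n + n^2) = (5*a - n)/(3*a - n)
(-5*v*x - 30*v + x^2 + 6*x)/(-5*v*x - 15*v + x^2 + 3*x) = (x + 6)/(x + 3)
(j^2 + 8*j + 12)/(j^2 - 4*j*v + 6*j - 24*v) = (-j - 2)/(-j + 4*v)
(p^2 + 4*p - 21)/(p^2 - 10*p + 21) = (p + 7)/(p - 7)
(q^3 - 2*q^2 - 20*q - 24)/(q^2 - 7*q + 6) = (q^2 + 4*q + 4)/(q - 1)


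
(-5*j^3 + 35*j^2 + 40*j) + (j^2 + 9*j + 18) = -5*j^3 + 36*j^2 + 49*j + 18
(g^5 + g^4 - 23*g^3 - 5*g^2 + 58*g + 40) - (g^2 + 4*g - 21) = g^5 + g^4 - 23*g^3 - 6*g^2 + 54*g + 61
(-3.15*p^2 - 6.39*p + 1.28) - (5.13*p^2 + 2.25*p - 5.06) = -8.28*p^2 - 8.64*p + 6.34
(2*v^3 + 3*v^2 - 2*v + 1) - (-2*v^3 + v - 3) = 4*v^3 + 3*v^2 - 3*v + 4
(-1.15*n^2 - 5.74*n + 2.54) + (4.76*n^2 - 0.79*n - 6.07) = 3.61*n^2 - 6.53*n - 3.53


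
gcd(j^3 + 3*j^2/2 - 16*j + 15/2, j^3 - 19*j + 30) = j^2 + 2*j - 15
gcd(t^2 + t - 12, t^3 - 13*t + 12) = t^2 + t - 12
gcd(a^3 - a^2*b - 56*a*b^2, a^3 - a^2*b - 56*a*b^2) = a^3 - a^2*b - 56*a*b^2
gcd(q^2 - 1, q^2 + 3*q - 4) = q - 1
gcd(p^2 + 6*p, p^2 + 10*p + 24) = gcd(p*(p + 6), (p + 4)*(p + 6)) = p + 6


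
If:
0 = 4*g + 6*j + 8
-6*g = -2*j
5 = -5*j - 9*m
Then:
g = -4/11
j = -12/11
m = 5/99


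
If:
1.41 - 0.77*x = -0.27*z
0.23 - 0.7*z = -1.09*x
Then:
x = 4.29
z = 7.00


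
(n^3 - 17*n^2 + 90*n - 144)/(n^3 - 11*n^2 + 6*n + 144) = (n - 3)/(n + 3)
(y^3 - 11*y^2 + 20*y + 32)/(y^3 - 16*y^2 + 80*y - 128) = (y + 1)/(y - 4)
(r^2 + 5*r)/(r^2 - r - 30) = r/(r - 6)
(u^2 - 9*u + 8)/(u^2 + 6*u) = (u^2 - 9*u + 8)/(u*(u + 6))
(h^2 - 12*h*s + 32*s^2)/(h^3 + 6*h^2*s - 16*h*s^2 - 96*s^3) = (h - 8*s)/(h^2 + 10*h*s + 24*s^2)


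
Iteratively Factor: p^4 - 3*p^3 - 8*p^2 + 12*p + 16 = (p + 2)*(p^3 - 5*p^2 + 2*p + 8) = (p - 2)*(p + 2)*(p^2 - 3*p - 4) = (p - 2)*(p + 1)*(p + 2)*(p - 4)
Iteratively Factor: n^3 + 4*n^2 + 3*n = (n + 1)*(n^2 + 3*n) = (n + 1)*(n + 3)*(n)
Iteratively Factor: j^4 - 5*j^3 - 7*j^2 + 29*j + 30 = (j - 3)*(j^3 - 2*j^2 - 13*j - 10) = (j - 3)*(j + 1)*(j^2 - 3*j - 10) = (j - 3)*(j + 1)*(j + 2)*(j - 5)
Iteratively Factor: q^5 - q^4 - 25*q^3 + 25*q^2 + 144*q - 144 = (q - 4)*(q^4 + 3*q^3 - 13*q^2 - 27*q + 36) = (q - 4)*(q - 1)*(q^3 + 4*q^2 - 9*q - 36) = (q - 4)*(q - 1)*(q + 3)*(q^2 + q - 12) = (q - 4)*(q - 1)*(q + 3)*(q + 4)*(q - 3)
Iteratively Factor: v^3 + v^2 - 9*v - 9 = (v + 3)*(v^2 - 2*v - 3) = (v + 1)*(v + 3)*(v - 3)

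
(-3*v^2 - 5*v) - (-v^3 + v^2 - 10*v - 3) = v^3 - 4*v^2 + 5*v + 3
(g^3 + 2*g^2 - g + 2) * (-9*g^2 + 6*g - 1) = -9*g^5 - 12*g^4 + 20*g^3 - 26*g^2 + 13*g - 2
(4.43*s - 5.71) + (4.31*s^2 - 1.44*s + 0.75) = 4.31*s^2 + 2.99*s - 4.96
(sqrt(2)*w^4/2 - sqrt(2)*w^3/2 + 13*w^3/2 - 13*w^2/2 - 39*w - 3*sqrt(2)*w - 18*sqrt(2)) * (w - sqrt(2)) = sqrt(2)*w^5/2 - sqrt(2)*w^4/2 + 11*w^4/2 - 13*sqrt(2)*w^3/2 - 11*w^3/2 - 39*w^2 + 7*sqrt(2)*w^2/2 + 6*w + 21*sqrt(2)*w + 36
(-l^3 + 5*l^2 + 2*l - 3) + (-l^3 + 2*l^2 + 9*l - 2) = -2*l^3 + 7*l^2 + 11*l - 5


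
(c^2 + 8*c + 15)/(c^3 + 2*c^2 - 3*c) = (c + 5)/(c*(c - 1))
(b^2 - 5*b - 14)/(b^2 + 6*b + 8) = (b - 7)/(b + 4)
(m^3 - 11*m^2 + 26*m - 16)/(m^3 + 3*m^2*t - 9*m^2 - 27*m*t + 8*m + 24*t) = (m - 2)/(m + 3*t)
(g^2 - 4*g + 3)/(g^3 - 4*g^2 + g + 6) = (g - 1)/(g^2 - g - 2)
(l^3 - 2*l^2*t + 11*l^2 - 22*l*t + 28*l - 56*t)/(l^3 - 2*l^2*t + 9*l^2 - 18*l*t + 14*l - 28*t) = (l + 4)/(l + 2)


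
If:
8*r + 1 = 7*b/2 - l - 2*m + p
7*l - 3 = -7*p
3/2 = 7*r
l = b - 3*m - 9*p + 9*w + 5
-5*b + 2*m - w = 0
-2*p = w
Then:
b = -108/121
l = -19/847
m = -2272/847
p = 382/847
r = 3/14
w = -764/847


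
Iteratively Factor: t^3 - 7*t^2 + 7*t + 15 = (t + 1)*(t^2 - 8*t + 15) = (t - 3)*(t + 1)*(t - 5)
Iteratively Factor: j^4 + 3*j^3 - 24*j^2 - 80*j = (j)*(j^3 + 3*j^2 - 24*j - 80) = j*(j + 4)*(j^2 - j - 20) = j*(j + 4)^2*(j - 5)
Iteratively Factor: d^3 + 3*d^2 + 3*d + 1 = (d + 1)*(d^2 + 2*d + 1) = (d + 1)^2*(d + 1)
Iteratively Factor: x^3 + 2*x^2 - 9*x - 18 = (x + 2)*(x^2 - 9) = (x + 2)*(x + 3)*(x - 3)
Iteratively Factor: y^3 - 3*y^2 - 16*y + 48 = (y - 4)*(y^2 + y - 12) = (y - 4)*(y + 4)*(y - 3)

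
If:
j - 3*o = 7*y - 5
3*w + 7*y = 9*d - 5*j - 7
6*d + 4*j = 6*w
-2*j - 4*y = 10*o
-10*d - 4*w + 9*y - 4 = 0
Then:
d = 1043/3658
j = -2319/1829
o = 89/1829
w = -2049/3658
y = 937/1829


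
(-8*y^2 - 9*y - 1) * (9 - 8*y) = 64*y^3 - 73*y - 9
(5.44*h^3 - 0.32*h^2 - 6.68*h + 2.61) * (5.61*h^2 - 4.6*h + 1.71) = 30.5184*h^5 - 26.8192*h^4 - 26.7004*h^3 + 44.8229*h^2 - 23.4288*h + 4.4631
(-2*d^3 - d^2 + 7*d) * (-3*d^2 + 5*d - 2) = 6*d^5 - 7*d^4 - 22*d^3 + 37*d^2 - 14*d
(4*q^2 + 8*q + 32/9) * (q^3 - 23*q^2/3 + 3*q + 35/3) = 4*q^5 - 68*q^4/3 - 412*q^3/9 + 1172*q^2/27 + 104*q + 1120/27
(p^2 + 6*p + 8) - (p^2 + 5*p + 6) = p + 2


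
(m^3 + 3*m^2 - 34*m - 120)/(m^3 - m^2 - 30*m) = (m + 4)/m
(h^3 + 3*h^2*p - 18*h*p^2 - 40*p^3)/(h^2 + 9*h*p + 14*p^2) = (h^2 + h*p - 20*p^2)/(h + 7*p)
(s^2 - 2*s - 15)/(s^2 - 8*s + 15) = (s + 3)/(s - 3)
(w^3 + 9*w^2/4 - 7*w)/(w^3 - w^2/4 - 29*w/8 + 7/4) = 2*w*(w + 4)/(2*w^2 + 3*w - 2)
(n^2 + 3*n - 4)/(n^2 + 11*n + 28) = (n - 1)/(n + 7)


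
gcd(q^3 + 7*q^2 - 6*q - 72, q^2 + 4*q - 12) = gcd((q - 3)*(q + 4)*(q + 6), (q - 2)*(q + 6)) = q + 6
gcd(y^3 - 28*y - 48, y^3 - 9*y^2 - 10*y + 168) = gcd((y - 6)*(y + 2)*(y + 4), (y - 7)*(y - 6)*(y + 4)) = y^2 - 2*y - 24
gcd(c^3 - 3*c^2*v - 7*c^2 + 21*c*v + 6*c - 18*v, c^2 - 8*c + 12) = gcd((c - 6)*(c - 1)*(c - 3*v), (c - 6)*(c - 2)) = c - 6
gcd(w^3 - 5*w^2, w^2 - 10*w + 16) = 1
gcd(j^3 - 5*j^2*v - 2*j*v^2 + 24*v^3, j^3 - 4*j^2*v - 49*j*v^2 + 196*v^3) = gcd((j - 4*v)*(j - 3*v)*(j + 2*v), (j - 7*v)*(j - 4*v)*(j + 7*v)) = -j + 4*v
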